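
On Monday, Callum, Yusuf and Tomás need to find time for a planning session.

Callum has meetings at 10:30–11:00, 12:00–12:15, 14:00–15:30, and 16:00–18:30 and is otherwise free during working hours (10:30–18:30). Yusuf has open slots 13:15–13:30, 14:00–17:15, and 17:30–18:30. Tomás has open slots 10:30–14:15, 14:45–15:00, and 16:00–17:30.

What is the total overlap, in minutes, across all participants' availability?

15 minutes

Callum free within 10:30–18:30: 11:00–12:00, 12:15–14:00, 15:30–16:00.
Callum ∩ Yusuf: 13:15–13:30, 15:30–16:00.
Callum ∩ Yusuf ∩ Tomás: 13:15–13:30.
Total common minutes: 15.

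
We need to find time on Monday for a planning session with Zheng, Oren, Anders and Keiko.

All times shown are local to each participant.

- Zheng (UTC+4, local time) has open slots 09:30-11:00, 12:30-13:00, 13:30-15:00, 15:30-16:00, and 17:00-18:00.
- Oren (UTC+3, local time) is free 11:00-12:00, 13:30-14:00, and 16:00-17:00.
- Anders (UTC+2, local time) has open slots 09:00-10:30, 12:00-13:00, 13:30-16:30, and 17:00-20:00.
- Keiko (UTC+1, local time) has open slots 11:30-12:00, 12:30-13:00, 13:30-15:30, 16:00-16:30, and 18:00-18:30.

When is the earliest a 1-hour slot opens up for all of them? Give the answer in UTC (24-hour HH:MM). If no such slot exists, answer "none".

13:00

Zheng → UTC: 05:30–07:00, 08:30–09:00, 09:30–11:00, 11:30–12:00, 13:00–14:00.
Oren → UTC: 08:00–09:00, 10:30–11:00, 13:00–14:00.
Anders → UTC: 07:00–08:30, 10:00–11:00, 11:30–14:30, 15:00–18:00.
Keiko → UTC: 10:30–11:00, 11:30–12:00, 12:30–14:30, 15:00–15:30, 17:00–17:30.
Zheng ∩ Oren: 08:30–09:00, 10:30–11:00, 13:00–14:00.
Zheng ∩ Oren ∩ Anders: 10:30–11:00, 13:00–14:00.
Zheng ∩ Oren ∩ Anders ∩ Keiko: 10:30–11:00, 13:00–14:00.
Windows ≥ 60 min: 13:00–14:00.
Earliest such window starts at 13:00.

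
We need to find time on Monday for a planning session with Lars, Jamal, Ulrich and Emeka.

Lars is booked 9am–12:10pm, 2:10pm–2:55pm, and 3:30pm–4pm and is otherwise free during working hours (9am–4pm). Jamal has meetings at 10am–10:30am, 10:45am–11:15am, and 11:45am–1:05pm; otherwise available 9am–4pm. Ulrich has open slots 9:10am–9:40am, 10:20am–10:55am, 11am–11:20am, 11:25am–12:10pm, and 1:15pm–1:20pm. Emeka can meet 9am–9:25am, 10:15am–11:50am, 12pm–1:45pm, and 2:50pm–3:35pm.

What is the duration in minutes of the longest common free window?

Lars free within 09:00–16:00: 12:10–14:10, 14:55–15:30.
Jamal free within 09:00–16:00: 09:00–10:00, 10:30–10:45, 11:15–11:45, 13:05–16:00.
Lars ∩ Jamal: 13:05–14:10, 14:55–15:30.
Lars ∩ Jamal ∩ Ulrich: 13:15–13:20.
Lars ∩ Jamal ∩ Ulrich ∩ Emeka: 13:15–13:20.
Single common window of 5 minutes.

5 minutes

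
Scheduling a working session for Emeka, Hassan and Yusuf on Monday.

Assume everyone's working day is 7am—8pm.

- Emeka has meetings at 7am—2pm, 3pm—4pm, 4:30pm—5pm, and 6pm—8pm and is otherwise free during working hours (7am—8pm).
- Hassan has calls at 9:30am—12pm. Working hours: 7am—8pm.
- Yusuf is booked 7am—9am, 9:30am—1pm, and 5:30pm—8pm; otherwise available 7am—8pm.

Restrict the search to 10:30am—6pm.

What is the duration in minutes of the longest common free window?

60 minutes

Emeka free within 07:00–20:00: 14:00–15:00, 16:00–16:30, 17:00–18:00.
Hassan free within 07:00–20:00: 07:00–09:30, 12:00–20:00.
Yusuf free within 07:00–20:00: 09:00–09:30, 13:00–17:30.
Emeka ∩ Hassan: 14:00–15:00, 16:00–16:30, 17:00–18:00.
Emeka ∩ Hassan ∩ Yusuf: 14:00–15:00, 16:00–16:30, 17:00–17:30.
Restricted to 10:30–18:00: 14:00–15:00, 16:00–16:30, 17:00–17:30.
Common window lengths: 60, 30, 30 min; longest is 60.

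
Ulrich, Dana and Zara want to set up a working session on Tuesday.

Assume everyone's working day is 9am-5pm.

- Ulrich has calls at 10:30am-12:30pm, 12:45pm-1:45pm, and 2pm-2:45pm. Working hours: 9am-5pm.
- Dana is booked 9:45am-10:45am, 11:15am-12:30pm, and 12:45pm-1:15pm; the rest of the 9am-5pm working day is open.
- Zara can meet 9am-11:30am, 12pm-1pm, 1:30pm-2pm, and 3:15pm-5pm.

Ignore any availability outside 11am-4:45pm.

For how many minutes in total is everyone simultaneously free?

120 minutes

Ulrich free within 09:00–17:00: 09:00–10:30, 12:30–12:45, 13:45–14:00, 14:45–17:00.
Dana free within 09:00–17:00: 09:00–09:45, 10:45–11:15, 12:30–12:45, 13:15–17:00.
Ulrich ∩ Dana: 09:00–09:45, 12:30–12:45, 13:45–14:00, 14:45–17:00.
Ulrich ∩ Dana ∩ Zara: 09:00–09:45, 12:30–12:45, 13:45–14:00, 15:15–17:00.
Restricted to 11:00–16:45: 12:30–12:45, 13:45–14:00, 15:15–16:45.
Total common minutes: 15 + 15 + 90 = 120.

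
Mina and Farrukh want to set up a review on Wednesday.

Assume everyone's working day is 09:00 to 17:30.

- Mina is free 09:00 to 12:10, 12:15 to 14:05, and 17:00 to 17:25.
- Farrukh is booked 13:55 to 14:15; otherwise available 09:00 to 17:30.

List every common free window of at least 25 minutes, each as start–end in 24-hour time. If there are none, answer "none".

09:00–12:10, 12:15–13:55, 17:00–17:25

Farrukh free within 09:00–17:30: 09:00–13:55, 14:15–17:30.
Mina ∩ Farrukh: 09:00–12:10, 12:15–13:55, 17:00–17:25.
Windows ≥ 25 min: 09:00–12:10, 12:15–13:55, 17:00–17:25.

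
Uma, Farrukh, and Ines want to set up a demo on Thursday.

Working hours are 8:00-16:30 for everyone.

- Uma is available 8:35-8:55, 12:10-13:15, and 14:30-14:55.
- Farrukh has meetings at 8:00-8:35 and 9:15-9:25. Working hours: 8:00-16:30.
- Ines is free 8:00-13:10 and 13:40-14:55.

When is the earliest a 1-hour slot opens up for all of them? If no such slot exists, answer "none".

12:10

Farrukh free within 08:00–16:30: 08:35–09:15, 09:25–16:30.
Uma ∩ Farrukh: 08:35–08:55, 12:10–13:15, 14:30–14:55.
Uma ∩ Farrukh ∩ Ines: 08:35–08:55, 12:10–13:10, 14:30–14:55.
Windows ≥ 60 min: 12:10–13:10.
Earliest such window starts at 12:10.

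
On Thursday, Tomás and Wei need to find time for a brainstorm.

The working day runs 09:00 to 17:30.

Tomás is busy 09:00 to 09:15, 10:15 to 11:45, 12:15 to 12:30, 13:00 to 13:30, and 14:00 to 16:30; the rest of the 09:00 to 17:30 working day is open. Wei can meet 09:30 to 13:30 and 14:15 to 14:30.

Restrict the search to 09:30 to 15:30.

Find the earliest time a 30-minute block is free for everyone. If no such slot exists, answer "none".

Tomás free within 09:00–17:30: 09:15–10:15, 11:45–12:15, 12:30–13:00, 13:30–14:00, 16:30–17:30.
Tomás ∩ Wei: 09:30–10:15, 11:45–12:15, 12:30–13:00.
Restricted to 09:30–15:30: 09:30–10:15, 11:45–12:15, 12:30–13:00.
Windows ≥ 30 min: 09:30–10:15, 11:45–12:15, 12:30–13:00.
Earliest such window starts at 09:30.

09:30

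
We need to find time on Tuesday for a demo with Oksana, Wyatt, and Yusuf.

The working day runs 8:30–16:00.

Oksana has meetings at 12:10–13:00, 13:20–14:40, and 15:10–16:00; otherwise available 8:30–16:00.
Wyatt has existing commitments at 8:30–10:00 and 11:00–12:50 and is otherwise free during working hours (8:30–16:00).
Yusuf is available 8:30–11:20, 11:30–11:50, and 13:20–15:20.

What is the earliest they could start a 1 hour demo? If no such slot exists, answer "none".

10:00

Oksana free within 08:30–16:00: 08:30–12:10, 13:00–13:20, 14:40–15:10.
Wyatt free within 08:30–16:00: 10:00–11:00, 12:50–16:00.
Oksana ∩ Wyatt: 10:00–11:00, 13:00–13:20, 14:40–15:10.
Oksana ∩ Wyatt ∩ Yusuf: 10:00–11:00, 14:40–15:10.
Windows ≥ 60 min: 10:00–11:00.
Earliest such window starts at 10:00.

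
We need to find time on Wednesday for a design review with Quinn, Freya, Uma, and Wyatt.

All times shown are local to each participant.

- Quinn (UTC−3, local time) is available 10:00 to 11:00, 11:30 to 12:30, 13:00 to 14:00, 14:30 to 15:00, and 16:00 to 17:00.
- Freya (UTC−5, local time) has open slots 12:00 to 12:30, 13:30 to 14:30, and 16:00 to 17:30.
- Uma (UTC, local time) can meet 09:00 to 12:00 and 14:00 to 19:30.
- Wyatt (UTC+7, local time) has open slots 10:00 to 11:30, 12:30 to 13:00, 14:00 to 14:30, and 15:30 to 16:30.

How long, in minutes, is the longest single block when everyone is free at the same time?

0 minutes

Quinn → UTC: 13:00–14:00, 14:30–15:30, 16:00–17:00, 17:30–18:00, 19:00–20:00.
Freya → UTC: 17:00–17:30, 18:30–19:30, 21:00–22:30.
Uma → UTC: 09:00–12:00, 14:00–19:30.
Wyatt → UTC: 03:00–04:30, 05:30–06:00, 07:00–07:30, 08:30–09:30.
Quinn ∩ Freya: 19:00–19:30.
Quinn ∩ Freya ∩ Uma: 19:00–19:30.
Quinn ∩ Freya ∩ Uma ∩ Wyatt: (none).
No common window.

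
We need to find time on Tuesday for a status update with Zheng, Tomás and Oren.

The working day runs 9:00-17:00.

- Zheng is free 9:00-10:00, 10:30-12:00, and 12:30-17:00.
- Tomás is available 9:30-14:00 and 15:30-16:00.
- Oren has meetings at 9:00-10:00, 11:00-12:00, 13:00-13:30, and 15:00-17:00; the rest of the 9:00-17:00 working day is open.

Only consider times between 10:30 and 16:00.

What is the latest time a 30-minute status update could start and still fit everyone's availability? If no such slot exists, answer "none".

Oren free within 09:00–17:00: 10:00–11:00, 12:00–13:00, 13:30–15:00.
Zheng ∩ Tomás: 09:30–10:00, 10:30–12:00, 12:30–14:00, 15:30–16:00.
Zheng ∩ Tomás ∩ Oren: 10:30–11:00, 12:30–13:00, 13:30–14:00.
Restricted to 10:30–16:00: 10:30–11:00, 12:30–13:00, 13:30–14:00.
Windows ≥ 30 min: 10:30–11:00, 12:30–13:00, 13:30–14:00.
Latest start in the last window 13:30–14:00 is 14:00 − 30 min = 13:30.

13:30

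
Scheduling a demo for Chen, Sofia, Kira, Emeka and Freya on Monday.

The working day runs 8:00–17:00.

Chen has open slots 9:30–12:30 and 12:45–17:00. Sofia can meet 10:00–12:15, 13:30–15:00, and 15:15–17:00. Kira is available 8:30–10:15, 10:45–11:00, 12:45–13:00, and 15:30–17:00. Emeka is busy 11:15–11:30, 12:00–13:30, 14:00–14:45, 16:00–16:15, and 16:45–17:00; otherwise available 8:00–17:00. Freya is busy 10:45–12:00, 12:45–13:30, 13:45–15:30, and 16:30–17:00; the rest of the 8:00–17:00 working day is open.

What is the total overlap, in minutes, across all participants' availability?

Emeka free within 08:00–17:00: 08:00–11:15, 11:30–12:00, 13:30–14:00, 14:45–16:00, 16:15–16:45.
Freya free within 08:00–17:00: 08:00–10:45, 12:00–12:45, 13:30–13:45, 15:30–16:30.
Chen ∩ Sofia: 10:00–12:15, 13:30–15:00, 15:15–17:00.
Chen ∩ Sofia ∩ Kira: 10:00–10:15, 10:45–11:00, 15:30–17:00.
Chen ∩ Sofia ∩ Kira ∩ Emeka: 10:00–10:15, 10:45–11:00, 15:30–16:00, 16:15–16:45.
Chen ∩ Sofia ∩ Kira ∩ Emeka ∩ Freya: 10:00–10:15, 15:30–16:00, 16:15–16:30.
Total common minutes: 15 + 30 + 15 = 60.

60 minutes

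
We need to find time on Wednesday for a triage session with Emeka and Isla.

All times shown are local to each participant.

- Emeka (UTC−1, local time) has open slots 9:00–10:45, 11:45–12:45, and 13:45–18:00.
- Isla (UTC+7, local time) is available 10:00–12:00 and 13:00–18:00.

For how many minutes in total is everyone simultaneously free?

Emeka → UTC: 10:00–11:45, 12:45–13:45, 14:45–19:00.
Isla → UTC: 03:00–05:00, 06:00–11:00.
Emeka ∩ Isla: 10:00–11:00.
Total common minutes: 60.

60 minutes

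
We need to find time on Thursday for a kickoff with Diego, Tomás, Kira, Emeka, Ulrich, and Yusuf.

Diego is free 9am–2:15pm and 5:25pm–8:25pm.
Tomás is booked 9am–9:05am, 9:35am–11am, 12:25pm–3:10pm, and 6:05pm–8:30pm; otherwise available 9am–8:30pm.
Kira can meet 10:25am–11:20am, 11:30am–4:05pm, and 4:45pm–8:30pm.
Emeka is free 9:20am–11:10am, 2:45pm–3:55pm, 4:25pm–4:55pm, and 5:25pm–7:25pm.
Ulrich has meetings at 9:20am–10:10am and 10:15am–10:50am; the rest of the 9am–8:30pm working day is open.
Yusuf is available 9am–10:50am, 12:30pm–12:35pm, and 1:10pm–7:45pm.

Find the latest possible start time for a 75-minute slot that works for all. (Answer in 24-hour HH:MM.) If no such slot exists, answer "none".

Tomás free within 09:00–20:30: 09:05–09:35, 11:00–12:25, 15:10–18:05.
Ulrich free within 09:00–20:30: 09:00–09:20, 10:10–10:15, 10:50–20:30.
Diego ∩ Tomás: 09:05–09:35, 11:00–12:25, 17:25–18:05.
Diego ∩ Tomás ∩ Kira: 11:00–11:20, 11:30–12:25, 17:25–18:05.
Diego ∩ Tomás ∩ Kira ∩ Emeka: 11:00–11:10, 17:25–18:05.
Diego ∩ Tomás ∩ Kira ∩ Emeka ∩ Ulrich: 11:00–11:10, 17:25–18:05.
Diego ∩ Tomás ∩ Kira ∩ Emeka ∩ Ulrich ∩ Yusuf: 17:25–18:05.
Windows ≥ 75 min: (none).

none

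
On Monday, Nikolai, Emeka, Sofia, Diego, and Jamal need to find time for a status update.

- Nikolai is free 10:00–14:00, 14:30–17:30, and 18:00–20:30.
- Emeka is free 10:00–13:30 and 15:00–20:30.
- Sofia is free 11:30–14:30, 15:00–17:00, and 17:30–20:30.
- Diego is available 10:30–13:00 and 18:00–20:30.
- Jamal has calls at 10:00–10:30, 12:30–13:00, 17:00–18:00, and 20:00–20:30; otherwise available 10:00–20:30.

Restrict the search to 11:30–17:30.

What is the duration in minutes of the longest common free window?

Jamal free within 10:00–20:30: 10:30–12:30, 13:00–17:00, 18:00–20:00.
Nikolai ∩ Emeka: 10:00–13:30, 15:00–17:30, 18:00–20:30.
Nikolai ∩ Emeka ∩ Sofia: 11:30–13:30, 15:00–17:00, 18:00–20:30.
Nikolai ∩ Emeka ∩ Sofia ∩ Diego: 11:30–13:00, 18:00–20:30.
Nikolai ∩ Emeka ∩ Sofia ∩ Diego ∩ Jamal: 11:30–12:30, 18:00–20:00.
Restricted to 11:30–17:30: 11:30–12:30.
Single common window of 60 minutes.

60 minutes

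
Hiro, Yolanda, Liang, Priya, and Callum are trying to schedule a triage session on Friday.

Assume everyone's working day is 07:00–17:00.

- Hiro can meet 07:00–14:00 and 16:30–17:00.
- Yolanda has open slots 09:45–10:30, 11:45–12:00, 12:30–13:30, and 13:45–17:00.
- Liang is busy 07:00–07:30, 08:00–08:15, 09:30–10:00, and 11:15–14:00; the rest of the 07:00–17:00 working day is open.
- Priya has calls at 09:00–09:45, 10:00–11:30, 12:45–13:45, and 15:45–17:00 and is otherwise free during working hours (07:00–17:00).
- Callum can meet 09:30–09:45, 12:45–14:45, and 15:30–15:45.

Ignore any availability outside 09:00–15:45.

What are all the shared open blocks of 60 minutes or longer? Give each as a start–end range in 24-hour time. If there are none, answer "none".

Liang free within 07:00–17:00: 07:30–08:00, 08:15–09:30, 10:00–11:15, 14:00–17:00.
Priya free within 07:00–17:00: 07:00–09:00, 09:45–10:00, 11:30–12:45, 13:45–15:45.
Hiro ∩ Yolanda: 09:45–10:30, 11:45–12:00, 12:30–13:30, 13:45–14:00, 16:30–17:00.
Hiro ∩ Yolanda ∩ Liang: 10:00–10:30, 16:30–17:00.
Hiro ∩ Yolanda ∩ Liang ∩ Priya: (none).
Hiro ∩ Yolanda ∩ Liang ∩ Priya ∩ Callum: (none).
Restricted to 09:00–15:45: (none).
Windows ≥ 60 min: (none).

none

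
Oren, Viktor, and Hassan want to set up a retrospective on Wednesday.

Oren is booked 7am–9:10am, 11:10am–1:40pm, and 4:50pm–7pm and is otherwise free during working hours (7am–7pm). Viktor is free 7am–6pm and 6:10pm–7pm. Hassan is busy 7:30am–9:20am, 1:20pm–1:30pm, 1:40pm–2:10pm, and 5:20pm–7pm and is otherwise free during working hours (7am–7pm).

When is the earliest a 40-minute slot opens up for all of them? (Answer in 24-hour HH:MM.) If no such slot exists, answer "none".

09:20

Oren free within 07:00–19:00: 09:10–11:10, 13:40–16:50.
Hassan free within 07:00–19:00: 07:00–07:30, 09:20–13:20, 13:30–13:40, 14:10–17:20.
Oren ∩ Viktor: 09:10–11:10, 13:40–16:50.
Oren ∩ Viktor ∩ Hassan: 09:20–11:10, 14:10–16:50.
Windows ≥ 40 min: 09:20–11:10, 14:10–16:50.
Earliest such window starts at 09:20.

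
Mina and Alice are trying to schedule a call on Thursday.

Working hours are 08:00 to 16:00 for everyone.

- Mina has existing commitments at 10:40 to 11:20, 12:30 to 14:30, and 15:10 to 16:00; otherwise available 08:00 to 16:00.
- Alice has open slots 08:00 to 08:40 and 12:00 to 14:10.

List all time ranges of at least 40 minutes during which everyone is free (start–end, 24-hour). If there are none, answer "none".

08:00–08:40

Mina free within 08:00–16:00: 08:00–10:40, 11:20–12:30, 14:30–15:10.
Mina ∩ Alice: 08:00–08:40, 12:00–12:30.
Windows ≥ 40 min: 08:00–08:40.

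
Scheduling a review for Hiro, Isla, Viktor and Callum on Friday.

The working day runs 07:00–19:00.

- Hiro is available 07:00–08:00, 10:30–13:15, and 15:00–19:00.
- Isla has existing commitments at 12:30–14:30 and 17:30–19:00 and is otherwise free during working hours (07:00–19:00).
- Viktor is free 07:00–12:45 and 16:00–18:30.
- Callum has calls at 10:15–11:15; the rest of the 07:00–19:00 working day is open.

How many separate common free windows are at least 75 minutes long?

Isla free within 07:00–19:00: 07:00–12:30, 14:30–17:30.
Callum free within 07:00–19:00: 07:00–10:15, 11:15–19:00.
Hiro ∩ Isla: 07:00–08:00, 10:30–12:30, 15:00–17:30.
Hiro ∩ Isla ∩ Viktor: 07:00–08:00, 10:30–12:30, 16:00–17:30.
Hiro ∩ Isla ∩ Viktor ∩ Callum: 07:00–08:00, 11:15–12:30, 16:00–17:30.
Windows ≥ 75 min: 11:15–12:30, 16:00–17:30.
That's 2 windows.

2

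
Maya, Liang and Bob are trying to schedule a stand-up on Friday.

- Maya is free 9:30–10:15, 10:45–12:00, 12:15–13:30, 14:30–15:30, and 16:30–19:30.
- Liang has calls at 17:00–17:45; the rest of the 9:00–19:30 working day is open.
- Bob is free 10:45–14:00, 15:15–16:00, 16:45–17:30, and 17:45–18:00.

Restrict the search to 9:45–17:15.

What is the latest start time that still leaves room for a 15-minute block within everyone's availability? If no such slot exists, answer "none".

Liang free within 09:00–19:30: 09:00–17:00, 17:45–19:30.
Maya ∩ Liang: 09:30–10:15, 10:45–12:00, 12:15–13:30, 14:30–15:30, 16:30–17:00, 17:45–19:30.
Maya ∩ Liang ∩ Bob: 10:45–12:00, 12:15–13:30, 15:15–15:30, 16:45–17:00, 17:45–18:00.
Restricted to 09:45–17:15: 10:45–12:00, 12:15–13:30, 15:15–15:30, 16:45–17:00.
Windows ≥ 15 min: 10:45–12:00, 12:15–13:30, 15:15–15:30, 16:45–17:00.
Latest start in the last window 16:45–17:00 is 17:00 − 15 min = 16:45.

16:45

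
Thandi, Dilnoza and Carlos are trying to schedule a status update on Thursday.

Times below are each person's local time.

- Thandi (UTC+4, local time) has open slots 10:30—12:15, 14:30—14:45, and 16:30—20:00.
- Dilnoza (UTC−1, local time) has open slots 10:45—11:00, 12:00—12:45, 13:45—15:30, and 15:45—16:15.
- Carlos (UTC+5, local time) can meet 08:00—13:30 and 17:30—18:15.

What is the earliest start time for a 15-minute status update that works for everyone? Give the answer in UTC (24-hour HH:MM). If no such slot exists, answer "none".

Thandi → UTC: 06:30–08:15, 10:30–10:45, 12:30–16:00.
Dilnoza → UTC: 11:45–12:00, 13:00–13:45, 14:45–16:30, 16:45–17:15.
Carlos → UTC: 03:00–08:30, 12:30–13:15.
Thandi ∩ Dilnoza: 13:00–13:45, 14:45–16:00.
Thandi ∩ Dilnoza ∩ Carlos: 13:00–13:15.
Windows ≥ 15 min: 13:00–13:15.
Earliest such window starts at 13:00.

13:00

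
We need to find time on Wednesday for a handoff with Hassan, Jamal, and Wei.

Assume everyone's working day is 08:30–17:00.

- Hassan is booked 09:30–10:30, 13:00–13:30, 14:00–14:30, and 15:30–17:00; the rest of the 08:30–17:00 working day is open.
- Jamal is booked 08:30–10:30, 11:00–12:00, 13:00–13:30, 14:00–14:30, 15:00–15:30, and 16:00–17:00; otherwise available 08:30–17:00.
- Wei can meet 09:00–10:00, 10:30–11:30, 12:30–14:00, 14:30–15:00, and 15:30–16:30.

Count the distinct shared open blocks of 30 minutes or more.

4

Hassan free within 08:30–17:00: 08:30–09:30, 10:30–13:00, 13:30–14:00, 14:30–15:30.
Jamal free within 08:30–17:00: 10:30–11:00, 12:00–13:00, 13:30–14:00, 14:30–15:00, 15:30–16:00.
Hassan ∩ Jamal: 10:30–11:00, 12:00–13:00, 13:30–14:00, 14:30–15:00.
Hassan ∩ Jamal ∩ Wei: 10:30–11:00, 12:30–13:00, 13:30–14:00, 14:30–15:00.
Windows ≥ 30 min: 10:30–11:00, 12:30–13:00, 13:30–14:00, 14:30–15:00.
That's 4 windows.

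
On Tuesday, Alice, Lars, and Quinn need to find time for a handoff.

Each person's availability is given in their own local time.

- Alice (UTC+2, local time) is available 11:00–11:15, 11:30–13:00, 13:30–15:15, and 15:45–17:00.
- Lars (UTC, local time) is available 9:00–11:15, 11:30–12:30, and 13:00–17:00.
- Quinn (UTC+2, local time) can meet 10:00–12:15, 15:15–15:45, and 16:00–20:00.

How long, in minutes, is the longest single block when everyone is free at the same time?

60 minutes

Alice → UTC: 09:00–09:15, 09:30–11:00, 11:30–13:15, 13:45–15:00.
Lars → UTC: 09:00–11:15, 11:30–12:30, 13:00–17:00.
Quinn → UTC: 08:00–10:15, 13:15–13:45, 14:00–18:00.
Alice ∩ Lars: 09:00–09:15, 09:30–11:00, 11:30–12:30, 13:00–13:15, 13:45–15:00.
Alice ∩ Lars ∩ Quinn: 09:00–09:15, 09:30–10:15, 14:00–15:00.
Common window lengths: 15, 45, 60 min; longest is 60.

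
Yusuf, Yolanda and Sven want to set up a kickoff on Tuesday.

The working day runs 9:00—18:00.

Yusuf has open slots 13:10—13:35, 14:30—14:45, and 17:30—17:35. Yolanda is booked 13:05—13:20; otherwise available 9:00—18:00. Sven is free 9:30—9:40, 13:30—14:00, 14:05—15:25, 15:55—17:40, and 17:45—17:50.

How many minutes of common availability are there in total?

25 minutes

Yolanda free within 09:00–18:00: 09:00–13:05, 13:20–18:00.
Yusuf ∩ Yolanda: 13:20–13:35, 14:30–14:45, 17:30–17:35.
Yusuf ∩ Yolanda ∩ Sven: 13:30–13:35, 14:30–14:45, 17:30–17:35.
Total common minutes: 5 + 15 + 5 = 25.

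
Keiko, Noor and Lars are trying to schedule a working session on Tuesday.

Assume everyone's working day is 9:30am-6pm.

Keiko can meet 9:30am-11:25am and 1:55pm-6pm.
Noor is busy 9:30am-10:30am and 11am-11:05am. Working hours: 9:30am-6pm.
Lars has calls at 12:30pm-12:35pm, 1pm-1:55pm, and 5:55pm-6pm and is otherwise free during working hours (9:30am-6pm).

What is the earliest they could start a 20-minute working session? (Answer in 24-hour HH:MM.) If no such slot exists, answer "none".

10:30

Noor free within 09:30–18:00: 10:30–11:00, 11:05–18:00.
Lars free within 09:30–18:00: 09:30–12:30, 12:35–13:00, 13:55–17:55.
Keiko ∩ Noor: 10:30–11:00, 11:05–11:25, 13:55–18:00.
Keiko ∩ Noor ∩ Lars: 10:30–11:00, 11:05–11:25, 13:55–17:55.
Windows ≥ 20 min: 10:30–11:00, 11:05–11:25, 13:55–17:55.
Earliest such window starts at 10:30.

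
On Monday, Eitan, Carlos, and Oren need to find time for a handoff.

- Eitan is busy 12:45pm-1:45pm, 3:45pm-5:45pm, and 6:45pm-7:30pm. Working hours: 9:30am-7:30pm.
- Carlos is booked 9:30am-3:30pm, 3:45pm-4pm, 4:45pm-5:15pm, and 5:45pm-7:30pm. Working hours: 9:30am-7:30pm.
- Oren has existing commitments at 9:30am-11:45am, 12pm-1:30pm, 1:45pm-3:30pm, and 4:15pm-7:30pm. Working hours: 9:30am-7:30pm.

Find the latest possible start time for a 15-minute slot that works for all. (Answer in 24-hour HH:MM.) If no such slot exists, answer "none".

Eitan free within 09:30–19:30: 09:30–12:45, 13:45–15:45, 17:45–18:45.
Carlos free within 09:30–19:30: 15:30–15:45, 16:00–16:45, 17:15–17:45.
Oren free within 09:30–19:30: 11:45–12:00, 13:30–13:45, 15:30–16:15.
Eitan ∩ Carlos: 15:30–15:45.
Eitan ∩ Carlos ∩ Oren: 15:30–15:45.
Windows ≥ 15 min: 15:30–15:45.
Latest start in the last window 15:30–15:45 is 15:45 − 15 min = 15:30.

15:30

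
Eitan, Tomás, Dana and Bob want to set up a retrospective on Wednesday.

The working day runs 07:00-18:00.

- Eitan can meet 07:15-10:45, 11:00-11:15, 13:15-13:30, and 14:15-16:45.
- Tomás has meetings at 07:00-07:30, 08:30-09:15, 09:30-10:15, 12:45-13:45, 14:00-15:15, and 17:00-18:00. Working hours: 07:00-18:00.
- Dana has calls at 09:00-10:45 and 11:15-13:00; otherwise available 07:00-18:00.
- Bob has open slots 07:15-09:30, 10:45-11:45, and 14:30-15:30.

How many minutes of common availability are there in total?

Tomás free within 07:00–18:00: 07:30–08:30, 09:15–09:30, 10:15–12:45, 13:45–14:00, 15:15–17:00.
Dana free within 07:00–18:00: 07:00–09:00, 10:45–11:15, 13:00–18:00.
Eitan ∩ Tomás: 07:30–08:30, 09:15–09:30, 10:15–10:45, 11:00–11:15, 15:15–16:45.
Eitan ∩ Tomás ∩ Dana: 07:30–08:30, 11:00–11:15, 15:15–16:45.
Eitan ∩ Tomás ∩ Dana ∩ Bob: 07:30–08:30, 11:00–11:15, 15:15–15:30.
Total common minutes: 60 + 15 + 15 = 90.

90 minutes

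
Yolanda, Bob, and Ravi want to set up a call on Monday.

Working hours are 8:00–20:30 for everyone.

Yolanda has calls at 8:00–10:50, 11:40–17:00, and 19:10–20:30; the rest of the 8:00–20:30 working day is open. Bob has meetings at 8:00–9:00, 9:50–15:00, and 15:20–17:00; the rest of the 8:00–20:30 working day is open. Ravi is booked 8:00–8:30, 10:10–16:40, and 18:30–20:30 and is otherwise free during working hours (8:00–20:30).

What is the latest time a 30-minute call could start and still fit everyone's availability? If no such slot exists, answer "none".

Yolanda free within 08:00–20:30: 10:50–11:40, 17:00–19:10.
Bob free within 08:00–20:30: 09:00–09:50, 15:00–15:20, 17:00–20:30.
Ravi free within 08:00–20:30: 08:30–10:10, 16:40–18:30.
Yolanda ∩ Bob: 17:00–19:10.
Yolanda ∩ Bob ∩ Ravi: 17:00–18:30.
Windows ≥ 30 min: 17:00–18:30.
Latest start in the last window 17:00–18:30 is 18:30 − 30 min = 18:00.

18:00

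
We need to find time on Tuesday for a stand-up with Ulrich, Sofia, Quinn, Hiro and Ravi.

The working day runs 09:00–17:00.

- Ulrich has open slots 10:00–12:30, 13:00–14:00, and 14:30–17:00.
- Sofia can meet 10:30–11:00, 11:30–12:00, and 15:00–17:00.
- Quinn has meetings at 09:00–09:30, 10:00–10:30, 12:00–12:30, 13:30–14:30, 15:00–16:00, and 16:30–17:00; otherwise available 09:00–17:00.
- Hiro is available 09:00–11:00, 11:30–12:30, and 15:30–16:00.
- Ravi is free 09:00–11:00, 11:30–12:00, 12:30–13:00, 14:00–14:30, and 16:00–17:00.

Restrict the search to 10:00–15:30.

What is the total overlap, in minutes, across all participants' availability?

60 minutes

Quinn free within 09:00–17:00: 09:30–10:00, 10:30–12:00, 12:30–13:30, 14:30–15:00, 16:00–16:30.
Ulrich ∩ Sofia: 10:30–11:00, 11:30–12:00, 15:00–17:00.
Ulrich ∩ Sofia ∩ Quinn: 10:30–11:00, 11:30–12:00, 16:00–16:30.
Ulrich ∩ Sofia ∩ Quinn ∩ Hiro: 10:30–11:00, 11:30–12:00.
Ulrich ∩ Sofia ∩ Quinn ∩ Hiro ∩ Ravi: 10:30–11:00, 11:30–12:00.
Restricted to 10:00–15:30: 10:30–11:00, 11:30–12:00.
Total common minutes: 30 + 30 = 60.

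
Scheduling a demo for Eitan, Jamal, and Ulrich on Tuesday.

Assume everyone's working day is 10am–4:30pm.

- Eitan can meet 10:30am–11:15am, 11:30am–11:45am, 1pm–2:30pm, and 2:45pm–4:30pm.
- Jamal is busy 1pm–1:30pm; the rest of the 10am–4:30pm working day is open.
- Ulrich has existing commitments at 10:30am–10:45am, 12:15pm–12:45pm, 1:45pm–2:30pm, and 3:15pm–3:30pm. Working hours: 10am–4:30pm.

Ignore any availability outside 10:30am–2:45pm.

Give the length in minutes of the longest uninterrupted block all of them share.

30 minutes

Jamal free within 10:00–16:30: 10:00–13:00, 13:30–16:30.
Ulrich free within 10:00–16:30: 10:00–10:30, 10:45–12:15, 12:45–13:45, 14:30–15:15, 15:30–16:30.
Eitan ∩ Jamal: 10:30–11:15, 11:30–11:45, 13:30–14:30, 14:45–16:30.
Eitan ∩ Jamal ∩ Ulrich: 10:45–11:15, 11:30–11:45, 13:30–13:45, 14:45–15:15, 15:30–16:30.
Restricted to 10:30–14:45: 10:45–11:15, 11:30–11:45, 13:30–13:45.
Common window lengths: 30, 15, 15 min; longest is 30.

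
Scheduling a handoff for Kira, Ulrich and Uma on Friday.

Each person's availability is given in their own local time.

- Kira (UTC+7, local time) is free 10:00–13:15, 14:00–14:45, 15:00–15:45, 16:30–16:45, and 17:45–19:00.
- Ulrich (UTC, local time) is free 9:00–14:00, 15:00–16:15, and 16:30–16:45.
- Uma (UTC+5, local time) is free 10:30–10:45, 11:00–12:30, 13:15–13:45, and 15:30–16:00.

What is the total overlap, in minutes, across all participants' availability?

Kira → UTC: 03:00–06:15, 07:00–07:45, 08:00–08:45, 09:30–09:45, 10:45–12:00.
Ulrich → UTC: 09:00–14:00, 15:00–16:15, 16:30–16:45.
Uma → UTC: 05:30–05:45, 06:00–07:30, 08:15–08:45, 10:30–11:00.
Kira ∩ Ulrich: 09:30–09:45, 10:45–12:00.
Kira ∩ Ulrich ∩ Uma: 10:45–11:00.
Total common minutes: 15.

15 minutes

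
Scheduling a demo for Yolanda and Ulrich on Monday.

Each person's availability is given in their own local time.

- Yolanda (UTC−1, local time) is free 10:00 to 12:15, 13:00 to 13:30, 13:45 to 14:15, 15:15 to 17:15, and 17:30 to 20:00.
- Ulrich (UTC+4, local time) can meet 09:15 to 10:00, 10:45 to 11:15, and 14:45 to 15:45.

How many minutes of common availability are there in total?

45 minutes

Yolanda → UTC: 11:00–13:15, 14:00–14:30, 14:45–15:15, 16:15–18:15, 18:30–21:00.
Ulrich → UTC: 05:15–06:00, 06:45–07:15, 10:45–11:45.
Yolanda ∩ Ulrich: 11:00–11:45.
Total common minutes: 45.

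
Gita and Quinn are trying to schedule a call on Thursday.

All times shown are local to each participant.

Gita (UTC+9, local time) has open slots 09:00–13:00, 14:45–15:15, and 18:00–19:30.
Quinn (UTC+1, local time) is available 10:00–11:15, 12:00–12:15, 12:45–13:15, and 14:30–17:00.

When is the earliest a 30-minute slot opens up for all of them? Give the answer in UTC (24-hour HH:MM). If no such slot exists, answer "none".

Gita → UTC: 00:00–04:00, 05:45–06:15, 09:00–10:30.
Quinn → UTC: 09:00–10:15, 11:00–11:15, 11:45–12:15, 13:30–16:00.
Gita ∩ Quinn: 09:00–10:15.
Windows ≥ 30 min: 09:00–10:15.
Earliest such window starts at 09:00.

09:00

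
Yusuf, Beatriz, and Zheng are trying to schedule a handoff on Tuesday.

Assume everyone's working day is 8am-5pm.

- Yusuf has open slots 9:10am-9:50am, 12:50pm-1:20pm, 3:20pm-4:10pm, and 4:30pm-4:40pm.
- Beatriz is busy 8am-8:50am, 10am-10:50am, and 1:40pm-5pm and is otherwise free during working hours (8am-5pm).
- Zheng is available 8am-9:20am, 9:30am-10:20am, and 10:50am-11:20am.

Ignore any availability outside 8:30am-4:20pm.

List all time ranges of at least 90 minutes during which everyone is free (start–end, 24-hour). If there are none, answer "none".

none

Beatriz free within 08:00–17:00: 08:50–10:00, 10:50–13:40.
Yusuf ∩ Beatriz: 09:10–09:50, 12:50–13:20.
Yusuf ∩ Beatriz ∩ Zheng: 09:10–09:20, 09:30–09:50.
Restricted to 08:30–16:20: 09:10–09:20, 09:30–09:50.
Windows ≥ 90 min: (none).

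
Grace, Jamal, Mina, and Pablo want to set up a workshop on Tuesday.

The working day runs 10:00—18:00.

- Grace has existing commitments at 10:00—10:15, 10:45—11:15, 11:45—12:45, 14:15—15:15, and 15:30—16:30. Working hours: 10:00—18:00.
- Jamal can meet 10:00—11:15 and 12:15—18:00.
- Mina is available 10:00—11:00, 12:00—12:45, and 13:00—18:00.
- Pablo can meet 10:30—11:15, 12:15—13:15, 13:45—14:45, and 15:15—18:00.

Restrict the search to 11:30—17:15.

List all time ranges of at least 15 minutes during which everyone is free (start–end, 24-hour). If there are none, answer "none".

13:00–13:15, 13:45–14:15, 15:15–15:30, 16:30–17:15

Grace free within 10:00–18:00: 10:15–10:45, 11:15–11:45, 12:45–14:15, 15:15–15:30, 16:30–18:00.
Grace ∩ Jamal: 10:15–10:45, 12:45–14:15, 15:15–15:30, 16:30–18:00.
Grace ∩ Jamal ∩ Mina: 10:15–10:45, 13:00–14:15, 15:15–15:30, 16:30–18:00.
Grace ∩ Jamal ∩ Mina ∩ Pablo: 10:30–10:45, 13:00–13:15, 13:45–14:15, 15:15–15:30, 16:30–18:00.
Restricted to 11:30–17:15: 13:00–13:15, 13:45–14:15, 15:15–15:30, 16:30–17:15.
Windows ≥ 15 min: 13:00–13:15, 13:45–14:15, 15:15–15:30, 16:30–17:15.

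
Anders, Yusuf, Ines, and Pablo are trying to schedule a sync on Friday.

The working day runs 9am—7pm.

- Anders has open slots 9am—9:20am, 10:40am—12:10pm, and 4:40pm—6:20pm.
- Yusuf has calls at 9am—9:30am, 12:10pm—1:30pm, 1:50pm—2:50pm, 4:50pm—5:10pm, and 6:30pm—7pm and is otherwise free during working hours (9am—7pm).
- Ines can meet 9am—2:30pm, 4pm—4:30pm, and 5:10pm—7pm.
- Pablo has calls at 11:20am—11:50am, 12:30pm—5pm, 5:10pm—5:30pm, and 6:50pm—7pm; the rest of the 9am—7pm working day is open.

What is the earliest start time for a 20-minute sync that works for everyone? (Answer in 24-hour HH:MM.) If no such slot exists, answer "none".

Yusuf free within 09:00–19:00: 09:30–12:10, 13:30–13:50, 14:50–16:50, 17:10–18:30.
Pablo free within 09:00–19:00: 09:00–11:20, 11:50–12:30, 17:00–17:10, 17:30–18:50.
Anders ∩ Yusuf: 10:40–12:10, 16:40–16:50, 17:10–18:20.
Anders ∩ Yusuf ∩ Ines: 10:40–12:10, 17:10–18:20.
Anders ∩ Yusuf ∩ Ines ∩ Pablo: 10:40–11:20, 11:50–12:10, 17:30–18:20.
Windows ≥ 20 min: 10:40–11:20, 11:50–12:10, 17:30–18:20.
Earliest such window starts at 10:40.

10:40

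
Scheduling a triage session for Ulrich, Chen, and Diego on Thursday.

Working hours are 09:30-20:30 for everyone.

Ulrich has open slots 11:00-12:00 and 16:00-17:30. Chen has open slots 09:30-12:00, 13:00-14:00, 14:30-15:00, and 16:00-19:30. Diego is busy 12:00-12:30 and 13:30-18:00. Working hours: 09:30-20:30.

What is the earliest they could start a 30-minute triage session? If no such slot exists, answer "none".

11:00

Diego free within 09:30–20:30: 09:30–12:00, 12:30–13:30, 18:00–20:30.
Ulrich ∩ Chen: 11:00–12:00, 16:00–17:30.
Ulrich ∩ Chen ∩ Diego: 11:00–12:00.
Windows ≥ 30 min: 11:00–12:00.
Earliest such window starts at 11:00.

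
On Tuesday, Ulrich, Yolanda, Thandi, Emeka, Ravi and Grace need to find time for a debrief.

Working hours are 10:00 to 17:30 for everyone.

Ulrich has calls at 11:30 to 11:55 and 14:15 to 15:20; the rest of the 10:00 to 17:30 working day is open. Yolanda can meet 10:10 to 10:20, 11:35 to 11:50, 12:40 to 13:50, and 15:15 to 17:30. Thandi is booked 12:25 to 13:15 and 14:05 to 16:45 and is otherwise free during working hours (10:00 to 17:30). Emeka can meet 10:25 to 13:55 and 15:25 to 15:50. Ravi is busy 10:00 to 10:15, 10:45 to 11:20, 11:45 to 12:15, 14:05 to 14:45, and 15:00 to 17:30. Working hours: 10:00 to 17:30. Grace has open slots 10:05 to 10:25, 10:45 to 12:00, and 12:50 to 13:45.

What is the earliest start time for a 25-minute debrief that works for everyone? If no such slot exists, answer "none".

13:15

Ulrich free within 10:00–17:30: 10:00–11:30, 11:55–14:15, 15:20–17:30.
Thandi free within 10:00–17:30: 10:00–12:25, 13:15–14:05, 16:45–17:30.
Ravi free within 10:00–17:30: 10:15–10:45, 11:20–11:45, 12:15–14:05, 14:45–15:00.
Ulrich ∩ Yolanda: 10:10–10:20, 12:40–13:50, 15:20–17:30.
Ulrich ∩ Yolanda ∩ Thandi: 10:10–10:20, 13:15–13:50, 16:45–17:30.
Ulrich ∩ Yolanda ∩ Thandi ∩ Emeka: 13:15–13:50.
Ulrich ∩ Yolanda ∩ Thandi ∩ Emeka ∩ Ravi: 13:15–13:50.
Ulrich ∩ Yolanda ∩ Thandi ∩ Emeka ∩ Ravi ∩ Grace: 13:15–13:45.
Windows ≥ 25 min: 13:15–13:45.
Earliest such window starts at 13:15.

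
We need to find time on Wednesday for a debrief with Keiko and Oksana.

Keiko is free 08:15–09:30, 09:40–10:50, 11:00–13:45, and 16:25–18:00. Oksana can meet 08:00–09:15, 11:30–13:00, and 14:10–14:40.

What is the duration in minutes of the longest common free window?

Keiko ∩ Oksana: 08:15–09:15, 11:30–13:00.
Common window lengths: 60, 90 min; longest is 90.

90 minutes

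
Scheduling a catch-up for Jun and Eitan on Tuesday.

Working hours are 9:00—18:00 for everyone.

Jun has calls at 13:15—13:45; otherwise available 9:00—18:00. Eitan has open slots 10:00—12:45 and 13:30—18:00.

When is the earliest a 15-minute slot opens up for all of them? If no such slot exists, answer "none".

Jun free within 09:00–18:00: 09:00–13:15, 13:45–18:00.
Jun ∩ Eitan: 10:00–12:45, 13:45–18:00.
Windows ≥ 15 min: 10:00–12:45, 13:45–18:00.
Earliest such window starts at 10:00.

10:00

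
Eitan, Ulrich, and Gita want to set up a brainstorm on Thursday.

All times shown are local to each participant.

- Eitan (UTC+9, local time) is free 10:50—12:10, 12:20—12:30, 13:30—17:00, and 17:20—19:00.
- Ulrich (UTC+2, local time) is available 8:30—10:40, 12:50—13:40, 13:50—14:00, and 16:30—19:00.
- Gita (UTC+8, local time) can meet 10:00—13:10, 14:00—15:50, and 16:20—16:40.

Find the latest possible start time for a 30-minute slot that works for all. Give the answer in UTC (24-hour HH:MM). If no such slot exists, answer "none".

Eitan → UTC: 01:50–03:10, 03:20–03:30, 04:30–08:00, 08:20–10:00.
Ulrich → UTC: 06:30–08:40, 10:50–11:40, 11:50–12:00, 14:30–17:00.
Gita → UTC: 02:00–05:10, 06:00–07:50, 08:20–08:40.
Eitan ∩ Ulrich: 06:30–08:00, 08:20–08:40.
Eitan ∩ Ulrich ∩ Gita: 06:30–07:50, 08:20–08:40.
Windows ≥ 30 min: 06:30–07:50.
Latest start in the last window 06:30–07:50 is 07:50 − 30 min = 07:20.

07:20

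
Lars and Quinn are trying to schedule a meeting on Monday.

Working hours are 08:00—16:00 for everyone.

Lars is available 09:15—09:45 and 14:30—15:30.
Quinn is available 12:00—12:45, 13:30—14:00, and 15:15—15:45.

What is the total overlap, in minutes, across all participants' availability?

15 minutes

Lars ∩ Quinn: 15:15–15:30.
Total common minutes: 15.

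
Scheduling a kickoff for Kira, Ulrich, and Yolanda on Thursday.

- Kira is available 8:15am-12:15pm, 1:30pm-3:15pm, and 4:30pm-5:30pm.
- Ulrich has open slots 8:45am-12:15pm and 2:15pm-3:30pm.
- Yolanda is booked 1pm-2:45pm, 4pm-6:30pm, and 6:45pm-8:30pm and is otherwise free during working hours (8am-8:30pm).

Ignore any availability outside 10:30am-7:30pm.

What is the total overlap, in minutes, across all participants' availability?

Yolanda free within 08:00–20:30: 08:00–13:00, 14:45–16:00, 18:30–18:45.
Kira ∩ Ulrich: 08:45–12:15, 14:15–15:15.
Kira ∩ Ulrich ∩ Yolanda: 08:45–12:15, 14:45–15:15.
Restricted to 10:30–19:30: 10:30–12:15, 14:45–15:15.
Total common minutes: 105 + 30 = 135.

135 minutes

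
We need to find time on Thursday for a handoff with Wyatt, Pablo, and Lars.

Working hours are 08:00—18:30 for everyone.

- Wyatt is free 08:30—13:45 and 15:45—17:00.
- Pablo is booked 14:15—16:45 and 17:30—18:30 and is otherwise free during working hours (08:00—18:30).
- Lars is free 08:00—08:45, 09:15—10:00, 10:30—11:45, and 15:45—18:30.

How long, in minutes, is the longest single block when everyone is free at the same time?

75 minutes

Pablo free within 08:00–18:30: 08:00–14:15, 16:45–17:30.
Wyatt ∩ Pablo: 08:30–13:45, 16:45–17:00.
Wyatt ∩ Pablo ∩ Lars: 08:30–08:45, 09:15–10:00, 10:30–11:45, 16:45–17:00.
Common window lengths: 15, 45, 75, 15 min; longest is 75.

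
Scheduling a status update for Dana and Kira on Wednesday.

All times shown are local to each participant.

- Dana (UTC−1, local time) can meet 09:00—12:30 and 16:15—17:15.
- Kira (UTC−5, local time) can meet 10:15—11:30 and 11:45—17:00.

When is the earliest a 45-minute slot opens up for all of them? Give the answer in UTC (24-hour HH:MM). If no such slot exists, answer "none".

17:15

Dana → UTC: 10:00–13:30, 17:15–18:15.
Kira → UTC: 15:15–16:30, 16:45–22:00.
Dana ∩ Kira: 17:15–18:15.
Windows ≥ 45 min: 17:15–18:15.
Earliest such window starts at 17:15.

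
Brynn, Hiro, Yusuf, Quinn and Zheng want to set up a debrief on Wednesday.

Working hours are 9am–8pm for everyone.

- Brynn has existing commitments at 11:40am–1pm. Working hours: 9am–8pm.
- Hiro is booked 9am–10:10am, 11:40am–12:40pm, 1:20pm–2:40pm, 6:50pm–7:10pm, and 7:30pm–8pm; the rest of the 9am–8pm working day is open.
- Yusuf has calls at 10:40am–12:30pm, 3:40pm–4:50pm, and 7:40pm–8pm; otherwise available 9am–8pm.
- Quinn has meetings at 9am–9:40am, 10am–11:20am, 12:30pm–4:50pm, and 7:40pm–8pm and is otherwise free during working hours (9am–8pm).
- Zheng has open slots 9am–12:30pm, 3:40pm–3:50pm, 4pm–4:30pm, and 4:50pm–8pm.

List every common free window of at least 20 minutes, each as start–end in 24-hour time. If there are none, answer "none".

16:50–18:50, 19:10–19:30

Brynn free within 09:00–20:00: 09:00–11:40, 13:00–20:00.
Hiro free within 09:00–20:00: 10:10–11:40, 12:40–13:20, 14:40–18:50, 19:10–19:30.
Yusuf free within 09:00–20:00: 09:00–10:40, 12:30–15:40, 16:50–19:40.
Quinn free within 09:00–20:00: 09:40–10:00, 11:20–12:30, 16:50–19:40.
Brynn ∩ Hiro: 10:10–11:40, 13:00–13:20, 14:40–18:50, 19:10–19:30.
Brynn ∩ Hiro ∩ Yusuf: 10:10–10:40, 13:00–13:20, 14:40–15:40, 16:50–18:50, 19:10–19:30.
Brynn ∩ Hiro ∩ Yusuf ∩ Quinn: 16:50–18:50, 19:10–19:30.
Brynn ∩ Hiro ∩ Yusuf ∩ Quinn ∩ Zheng: 16:50–18:50, 19:10–19:30.
Windows ≥ 20 min: 16:50–18:50, 19:10–19:30.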